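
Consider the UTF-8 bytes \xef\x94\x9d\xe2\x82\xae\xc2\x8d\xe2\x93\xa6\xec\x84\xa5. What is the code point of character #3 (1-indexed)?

U+008D

Offset 0: leading byte 0xEF = 11101111 → 3-byte char #1 = EF 94 9D.
Offset 3: leading byte 0xE2 = 11100010 → 3-byte char #2 = E2 82 AE.
Offset 6: leading byte 0xC2 = 11000010 → 2-byte char #3 = C2 8D.
Leading byte 0xC2 = 11000010 matches 110xxxxx → 2-byte sequence.
Byte 1: 0xC2 = 11000010, payload 00010 (5 bits).
Byte 2: 0x8D = 10001101 (10xxxxxx ✓), payload 001101.
Concatenate: 00010001101 = 0x8D (11 bits → U+008D).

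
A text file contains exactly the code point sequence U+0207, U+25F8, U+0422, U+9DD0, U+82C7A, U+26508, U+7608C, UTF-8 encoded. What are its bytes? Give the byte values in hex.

C8 87 E2 97 B8 D0 A2 E9 B7 90 F2 82 B1 BA F0 A6 94 88 F1 B6 82 8C

U+0207: 2-byte form → C8 87.
U+25F8: 3-byte form → E2 97 B8.
U+0422: 2-byte form → D0 A2.
U+9DD0: 3-byte form → E9 B7 90.
U+82C7A: 4-byte form → F2 82 B1 BA.
U+26508: 4-byte form → F0 A6 94 88.
U+7608C: 4-byte form → F1 B6 82 8C.
Concatenated (22 bytes): C8 87 E2 97 B8 D0 A2 E9 B7 90 F2 82 B1 BA F0 A6 94 88 F1 B6 82 8C.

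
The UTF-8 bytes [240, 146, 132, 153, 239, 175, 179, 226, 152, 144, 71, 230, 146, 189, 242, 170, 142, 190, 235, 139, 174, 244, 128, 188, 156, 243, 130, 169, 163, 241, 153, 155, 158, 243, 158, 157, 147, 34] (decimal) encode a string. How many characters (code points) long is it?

12

Byte at offset 0: 0xF0 = 11110000 → 4-byte char (#1). Advance 4.
Byte at offset 4: 0xEF = 11101111 → 3-byte char (#2). Advance 3.
Byte at offset 7: 0xE2 = 11100010 → 3-byte char (#3). Advance 3.
Byte at offset 10: 0x47 = 01000111 → 1-byte char (#4). Advance 1.
Byte at offset 11: 0xE6 = 11100110 → 3-byte char (#5). Advance 3.
Byte at offset 14: 0xF2 = 11110010 → 4-byte char (#6). Advance 4.
Byte at offset 18: 0xEB = 11101011 → 3-byte char (#7). Advance 3.
Byte at offset 21: 0xF4 = 11110100 → 4-byte char (#8). Advance 4.
Byte at offset 25: 0xF3 = 11110011 → 4-byte char (#9). Advance 4.
Byte at offset 29: 0xF1 = 11110001 → 4-byte char (#10). Advance 4.
Byte at offset 33: 0xF3 = 11110011 → 4-byte char (#11). Advance 4.
Byte at offset 37: 0x22 = 00100010 → 1-byte char (#12). Advance 1.
Reached end at offset 38 after 12 code points.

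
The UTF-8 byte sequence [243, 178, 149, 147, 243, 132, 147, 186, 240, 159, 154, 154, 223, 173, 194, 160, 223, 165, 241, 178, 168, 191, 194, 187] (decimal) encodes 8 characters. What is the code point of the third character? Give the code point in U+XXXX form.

Offset 0: leading byte 0xF3 = 11110011 → 4-byte char #1 = F3 B2 95 93.
Offset 4: leading byte 0xF3 = 11110011 → 4-byte char #2 = F3 84 93 BA.
Offset 8: leading byte 0xF0 = 11110000 → 4-byte char #3 = F0 9F 9A 9A.
Leading byte 0xF0 = 11110000 matches 11110xxx → 4-byte sequence.
Byte 1: 0xF0 = 11110000, payload 000 (3 bits).
Byte 2: 0x9F = 10011111 (10xxxxxx ✓), payload 011111.
Byte 3: 0x9A = 10011010 (10xxxxxx ✓), payload 011010.
Byte 4: 0x9A = 10011010 (10xxxxxx ✓), payload 011010.
Concatenate: 000011111011010011010 = 0x1F69A (21 bits → U+1F69A).

U+1F69A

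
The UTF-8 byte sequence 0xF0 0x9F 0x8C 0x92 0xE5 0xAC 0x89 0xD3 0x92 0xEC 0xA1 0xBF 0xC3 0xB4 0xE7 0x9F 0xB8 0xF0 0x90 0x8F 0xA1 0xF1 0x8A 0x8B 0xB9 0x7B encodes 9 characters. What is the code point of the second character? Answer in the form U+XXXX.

Offset 0: leading byte 0xF0 = 11110000 → 4-byte char #1 = F0 9F 8C 92.
Offset 4: leading byte 0xE5 = 11100101 → 3-byte char #2 = E5 AC 89.
Leading byte 0xE5 = 11100101 matches 1110xxxx → 3-byte sequence.
Byte 1: 0xE5 = 11100101, payload 0101 (4 bits).
Byte 2: 0xAC = 10101100 (10xxxxxx ✓), payload 101100.
Byte 3: 0x89 = 10001001 (10xxxxxx ✓), payload 001001.
Concatenate: 0101101100001001 = 0x5B09 (16 bits → U+5B09).

U+5B09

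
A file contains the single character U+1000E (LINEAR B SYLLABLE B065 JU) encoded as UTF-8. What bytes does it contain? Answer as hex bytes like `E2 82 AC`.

U+1000E = 0x1000E = 65550 decimal. In range U+10000–U+10FFFF → 4-byte form: 11110xxx 10xxxxxx 10xxxxxx 10xxxxxx.
Binary (21 bits): 000010000000000001110.
Split 3+6+6+6: 000 | 010000 | 000000 | 001110.
Byte 1: 11110000 = 0xF0.
Byte 2: 10010000 = 0x90.
Byte 3: 10000000 = 0x80.
Byte 4: 10001110 = 0x8E.

F0 90 80 8E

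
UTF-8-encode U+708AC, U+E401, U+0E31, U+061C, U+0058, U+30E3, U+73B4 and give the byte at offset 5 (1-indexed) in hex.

1-indexed offset 5 is 0-indexed offset 4.
U+708AC → 4-byte form F1 B0 A2 AC at offsets 0–3.
U+E401 → 3-byte form EE 90 81 at offsets 4–6.
Offset 4 falls in char 2's range; it's byte 1 of EE 90 81 = 0xEE.

0xEE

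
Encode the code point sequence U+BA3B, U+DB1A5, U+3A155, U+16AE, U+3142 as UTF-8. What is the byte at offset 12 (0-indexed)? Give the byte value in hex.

U+BA3B → 3-byte form EB A8 BB at offsets 0–2.
U+DB1A5 → 4-byte form F3 9B 86 A5 at offsets 3–6.
U+3A155 → 4-byte form F0 BA 85 95 at offsets 7–10.
U+16AE → 3-byte form E1 9A AE at offsets 11–13.
Offset 12 falls in char 4's range; it's byte 2 of E1 9A AE = 0x9A.

0x9A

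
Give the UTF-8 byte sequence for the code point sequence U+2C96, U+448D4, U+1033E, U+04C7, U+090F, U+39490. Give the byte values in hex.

U+2C96: 3-byte form → E2 B2 96.
U+448D4: 4-byte form → F1 84 A3 94.
U+1033E: 4-byte form → F0 90 8C BE.
U+04C7: 2-byte form → D3 87.
U+090F: 3-byte form → E0 A4 8F.
U+39490: 4-byte form → F0 B9 92 90.
Concatenated (20 bytes): E2 B2 96 F1 84 A3 94 F0 90 8C BE D3 87 E0 A4 8F F0 B9 92 90.

E2 B2 96 F1 84 A3 94 F0 90 8C BE D3 87 E0 A4 8F F0 B9 92 90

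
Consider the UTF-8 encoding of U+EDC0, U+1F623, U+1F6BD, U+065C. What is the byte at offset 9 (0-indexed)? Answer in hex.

0x9A

U+EDC0 → 3-byte form EE B7 80 at offsets 0–2.
U+1F623 → 4-byte form F0 9F 98 A3 at offsets 3–6.
U+1F6BD → 4-byte form F0 9F 9A BD at offsets 7–10.
Offset 9 falls in char 3's range; it's byte 3 of F0 9F 9A BD = 0x9A.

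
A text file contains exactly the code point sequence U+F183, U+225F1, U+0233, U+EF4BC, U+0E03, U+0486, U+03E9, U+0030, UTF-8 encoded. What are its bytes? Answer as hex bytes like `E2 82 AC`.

EF 86 83 F0 A2 97 B1 C8 B3 F3 AF 92 BC E0 B8 83 D2 86 CF A9 30

U+F183: 3-byte form → EF 86 83.
U+225F1: 4-byte form → F0 A2 97 B1.
U+0233: 2-byte form → C8 B3.
U+EF4BC: 4-byte form → F3 AF 92 BC.
U+0E03: 3-byte form → E0 B8 83.
U+0486: 2-byte form → D2 86.
U+03E9: 2-byte form → CF A9.
U+0030: 1-byte form → 30.
Concatenated (21 bytes): EF 86 83 F0 A2 97 B1 C8 B3 F3 AF 92 BC E0 B8 83 D2 86 CF A9 30.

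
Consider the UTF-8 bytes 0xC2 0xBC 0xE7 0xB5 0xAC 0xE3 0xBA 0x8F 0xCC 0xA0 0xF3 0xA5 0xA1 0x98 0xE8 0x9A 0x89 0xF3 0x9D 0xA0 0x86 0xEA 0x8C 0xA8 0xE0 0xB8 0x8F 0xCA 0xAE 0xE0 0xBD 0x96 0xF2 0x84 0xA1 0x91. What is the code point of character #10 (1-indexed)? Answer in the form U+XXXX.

U+02AE

Offset 0: leading byte 0xC2 = 11000010 → 2-byte char #1 = C2 BC.
Offset 2: leading byte 0xE7 = 11100111 → 3-byte char #2 = E7 B5 AC.
Offset 5: leading byte 0xE3 = 11100011 → 3-byte char #3 = E3 BA 8F.
Offset 8: leading byte 0xCC = 11001100 → 2-byte char #4 = CC A0.
Offset 10: leading byte 0xF3 = 11110011 → 4-byte char #5 = F3 A5 A1 98.
Offset 14: leading byte 0xE8 = 11101000 → 3-byte char #6 = E8 9A 89.
Offset 17: leading byte 0xF3 = 11110011 → 4-byte char #7 = F3 9D A0 86.
Offset 21: leading byte 0xEA = 11101010 → 3-byte char #8 = EA 8C A8.
Offset 24: leading byte 0xE0 = 11100000 → 3-byte char #9 = E0 B8 8F.
Offset 27: leading byte 0xCA = 11001010 → 2-byte char #10 = CA AE.
Leading byte 0xCA = 11001010 matches 110xxxxx → 2-byte sequence.
Byte 1: 0xCA = 11001010, payload 01010 (5 bits).
Byte 2: 0xAE = 10101110 (10xxxxxx ✓), payload 101110.
Concatenate: 01010101110 = 0x2AE (11 bits → U+02AE).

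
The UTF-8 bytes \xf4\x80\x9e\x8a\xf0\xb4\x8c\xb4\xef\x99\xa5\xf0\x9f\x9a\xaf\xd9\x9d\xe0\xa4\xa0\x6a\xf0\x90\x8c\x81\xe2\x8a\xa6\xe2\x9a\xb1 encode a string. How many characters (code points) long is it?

10

Byte at offset 0: 0xF4 = 11110100 → 4-byte char (#1). Advance 4.
Byte at offset 4: 0xF0 = 11110000 → 4-byte char (#2). Advance 4.
Byte at offset 8: 0xEF = 11101111 → 3-byte char (#3). Advance 3.
Byte at offset 11: 0xF0 = 11110000 → 4-byte char (#4). Advance 4.
Byte at offset 15: 0xD9 = 11011001 → 2-byte char (#5). Advance 2.
Byte at offset 17: 0xE0 = 11100000 → 3-byte char (#6). Advance 3.
Byte at offset 20: 0x6A = 01101010 → 1-byte char (#7). Advance 1.
Byte at offset 21: 0xF0 = 11110000 → 4-byte char (#8). Advance 4.
Byte at offset 25: 0xE2 = 11100010 → 3-byte char (#9). Advance 3.
Byte at offset 28: 0xE2 = 11100010 → 3-byte char (#10). Advance 3.
Reached end at offset 31 after 10 code points.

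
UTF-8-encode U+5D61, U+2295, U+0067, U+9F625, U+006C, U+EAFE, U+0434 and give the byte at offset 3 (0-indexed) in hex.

0xE2

U+5D61 → 3-byte form E5 B5 A1 at offsets 0–2.
U+2295 → 3-byte form E2 8A 95 at offsets 3–5.
Offset 3 falls in char 2's range; it's byte 1 of E2 8A 95 = 0xE2.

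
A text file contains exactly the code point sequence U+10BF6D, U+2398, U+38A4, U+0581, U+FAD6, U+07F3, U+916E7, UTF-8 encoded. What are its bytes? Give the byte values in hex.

U+10BF6D: 4-byte form → F4 8B BD AD.
U+2398: 3-byte form → E2 8E 98.
U+38A4: 3-byte form → E3 A2 A4.
U+0581: 2-byte form → D6 81.
U+FAD6: 3-byte form → EF AB 96.
U+07F3: 2-byte form → DF B3.
U+916E7: 4-byte form → F2 91 9B A7.
Concatenated (21 bytes): F4 8B BD AD E2 8E 98 E3 A2 A4 D6 81 EF AB 96 DF B3 F2 91 9B A7.

F4 8B BD AD E2 8E 98 E3 A2 A4 D6 81 EF AB 96 DF B3 F2 91 9B A7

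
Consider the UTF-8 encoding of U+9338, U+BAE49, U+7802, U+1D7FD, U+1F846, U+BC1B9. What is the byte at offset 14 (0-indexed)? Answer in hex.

0xF0

U+9338 → 3-byte form E9 8C B8 at offsets 0–2.
U+BAE49 → 4-byte form F2 BA B9 89 at offsets 3–6.
U+7802 → 3-byte form E7 A0 82 at offsets 7–9.
U+1D7FD → 4-byte form F0 9D 9F BD at offsets 10–13.
U+1F846 → 4-byte form F0 9F A1 86 at offsets 14–17.
Offset 14 falls in char 5's range; it's byte 1 of F0 9F A1 86 = 0xF0.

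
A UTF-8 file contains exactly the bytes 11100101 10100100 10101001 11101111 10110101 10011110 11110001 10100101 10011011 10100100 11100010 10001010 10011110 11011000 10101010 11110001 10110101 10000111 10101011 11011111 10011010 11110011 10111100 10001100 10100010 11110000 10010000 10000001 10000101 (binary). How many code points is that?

Byte at offset 0: 0xE5 = 11100101 → 3-byte char (#1). Advance 3.
Byte at offset 3: 0xEF = 11101111 → 3-byte char (#2). Advance 3.
Byte at offset 6: 0xF1 = 11110001 → 4-byte char (#3). Advance 4.
Byte at offset 10: 0xE2 = 11100010 → 3-byte char (#4). Advance 3.
Byte at offset 13: 0xD8 = 11011000 → 2-byte char (#5). Advance 2.
Byte at offset 15: 0xF1 = 11110001 → 4-byte char (#6). Advance 4.
Byte at offset 19: 0xDF = 11011111 → 2-byte char (#7). Advance 2.
Byte at offset 21: 0xF3 = 11110011 → 4-byte char (#8). Advance 4.
Byte at offset 25: 0xF0 = 11110000 → 4-byte char (#9). Advance 4.
Reached end at offset 29 after 9 code points.

9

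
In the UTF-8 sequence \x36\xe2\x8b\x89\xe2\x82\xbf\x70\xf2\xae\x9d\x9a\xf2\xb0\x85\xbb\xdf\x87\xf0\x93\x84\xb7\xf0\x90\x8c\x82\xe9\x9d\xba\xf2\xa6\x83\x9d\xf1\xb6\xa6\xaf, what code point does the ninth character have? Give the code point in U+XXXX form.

Offset 0: leading byte 0x36 = 00110110 → 1-byte char #1 = 36.
Offset 1: leading byte 0xE2 = 11100010 → 3-byte char #2 = E2 8B 89.
Offset 4: leading byte 0xE2 = 11100010 → 3-byte char #3 = E2 82 BF.
Offset 7: leading byte 0x70 = 01110000 → 1-byte char #4 = 70.
Offset 8: leading byte 0xF2 = 11110010 → 4-byte char #5 = F2 AE 9D 9A.
Offset 12: leading byte 0xF2 = 11110010 → 4-byte char #6 = F2 B0 85 BB.
Offset 16: leading byte 0xDF = 11011111 → 2-byte char #7 = DF 87.
Offset 18: leading byte 0xF0 = 11110000 → 4-byte char #8 = F0 93 84 B7.
Offset 22: leading byte 0xF0 = 11110000 → 4-byte char #9 = F0 90 8C 82.
Leading byte 0xF0 = 11110000 matches 11110xxx → 4-byte sequence.
Byte 1: 0xF0 = 11110000, payload 000 (3 bits).
Byte 2: 0x90 = 10010000 (10xxxxxx ✓), payload 010000.
Byte 3: 0x8C = 10001100 (10xxxxxx ✓), payload 001100.
Byte 4: 0x82 = 10000010 (10xxxxxx ✓), payload 000010.
Concatenate: 000010000001100000010 = 0x10302 (21 bits → U+10302).

U+10302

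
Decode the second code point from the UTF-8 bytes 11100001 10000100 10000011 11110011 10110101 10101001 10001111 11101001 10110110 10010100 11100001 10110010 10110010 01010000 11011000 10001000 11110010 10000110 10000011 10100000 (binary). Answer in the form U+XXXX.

Offset 0: leading byte 0xE1 = 11100001 → 3-byte char #1 = E1 84 83.
Offset 3: leading byte 0xF3 = 11110011 → 4-byte char #2 = F3 B5 A9 8F.
Leading byte 0xF3 = 11110011 matches 11110xxx → 4-byte sequence.
Byte 1: 0xF3 = 11110011, payload 011 (3 bits).
Byte 2: 0xB5 = 10110101 (10xxxxxx ✓), payload 110101.
Byte 3: 0xA9 = 10101001 (10xxxxxx ✓), payload 101001.
Byte 4: 0x8F = 10001111 (10xxxxxx ✓), payload 001111.
Concatenate: 011110101101001001111 = 0xF5A4F (21 bits → U+F5A4F).

U+F5A4F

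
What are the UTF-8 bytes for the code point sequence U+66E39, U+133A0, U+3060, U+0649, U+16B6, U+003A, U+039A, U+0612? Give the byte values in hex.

U+66E39: 4-byte form → F1 A6 B8 B9.
U+133A0: 4-byte form → F0 93 8E A0.
U+3060: 3-byte form → E3 81 A0.
U+0649: 2-byte form → D9 89.
U+16B6: 3-byte form → E1 9A B6.
U+003A: 1-byte form → 3A.
U+039A: 2-byte form → CE 9A.
U+0612: 2-byte form → D8 92.
Concatenated (21 bytes): F1 A6 B8 B9 F0 93 8E A0 E3 81 A0 D9 89 E1 9A B6 3A CE 9A D8 92.

F1 A6 B8 B9 F0 93 8E A0 E3 81 A0 D9 89 E1 9A B6 3A CE 9A D8 92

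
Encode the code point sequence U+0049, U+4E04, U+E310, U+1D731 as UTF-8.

U+0049: 1-byte form → 49.
U+4E04: 3-byte form → E4 B8 84.
U+E310: 3-byte form → EE 8C 90.
U+1D731: 4-byte form → F0 9D 9C B1.
Concatenated (11 bytes): 49 E4 B8 84 EE 8C 90 F0 9D 9C B1.

49 E4 B8 84 EE 8C 90 F0 9D 9C B1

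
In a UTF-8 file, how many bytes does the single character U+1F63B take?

4

U+1F63B = 0x1F63B. UTF-8 uses 1 byte below 0x80, 2 below 0x800, 3 below 0x10000, 4 up to 0x10FFFF. 0x1F63B is in U+10000–U+10FFFF → 4 bytes.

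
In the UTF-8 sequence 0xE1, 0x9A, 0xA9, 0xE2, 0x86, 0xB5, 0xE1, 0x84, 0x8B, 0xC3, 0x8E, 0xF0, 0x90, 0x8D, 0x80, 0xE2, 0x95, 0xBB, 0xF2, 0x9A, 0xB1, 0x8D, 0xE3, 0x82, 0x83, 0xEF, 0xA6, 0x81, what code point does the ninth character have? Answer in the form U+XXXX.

U+F981

Offset 0: leading byte 0xE1 = 11100001 → 3-byte char #1 = E1 9A A9.
Offset 3: leading byte 0xE2 = 11100010 → 3-byte char #2 = E2 86 B5.
Offset 6: leading byte 0xE1 = 11100001 → 3-byte char #3 = E1 84 8B.
Offset 9: leading byte 0xC3 = 11000011 → 2-byte char #4 = C3 8E.
Offset 11: leading byte 0xF0 = 11110000 → 4-byte char #5 = F0 90 8D 80.
Offset 15: leading byte 0xE2 = 11100010 → 3-byte char #6 = E2 95 BB.
Offset 18: leading byte 0xF2 = 11110010 → 4-byte char #7 = F2 9A B1 8D.
Offset 22: leading byte 0xE3 = 11100011 → 3-byte char #8 = E3 82 83.
Offset 25: leading byte 0xEF = 11101111 → 3-byte char #9 = EF A6 81.
Leading byte 0xEF = 11101111 matches 1110xxxx → 3-byte sequence.
Byte 1: 0xEF = 11101111, payload 1111 (4 bits).
Byte 2: 0xA6 = 10100110 (10xxxxxx ✓), payload 100110.
Byte 3: 0x81 = 10000001 (10xxxxxx ✓), payload 000001.
Concatenate: 1111100110000001 = 0xF981 (16 bits → U+F981).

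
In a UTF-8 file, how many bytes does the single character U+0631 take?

2

U+0631 = 0x631. UTF-8 uses 1 byte below 0x80, 2 below 0x800, 3 below 0x10000, 4 up to 0x10FFFF. 0x631 is in U+0080–U+07FF → 2 bytes.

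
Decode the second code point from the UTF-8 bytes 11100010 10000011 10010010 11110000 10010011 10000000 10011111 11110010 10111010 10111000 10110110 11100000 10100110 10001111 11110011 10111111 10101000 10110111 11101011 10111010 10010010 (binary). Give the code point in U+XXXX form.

Offset 0: leading byte 0xE2 = 11100010 → 3-byte char #1 = E2 83 92.
Offset 3: leading byte 0xF0 = 11110000 → 4-byte char #2 = F0 93 80 9F.
Leading byte 0xF0 = 11110000 matches 11110xxx → 4-byte sequence.
Byte 1: 0xF0 = 11110000, payload 000 (3 bits).
Byte 2: 0x93 = 10010011 (10xxxxxx ✓), payload 010011.
Byte 3: 0x80 = 10000000 (10xxxxxx ✓), payload 000000.
Byte 4: 0x9F = 10011111 (10xxxxxx ✓), payload 011111.
Concatenate: 000010011000000011111 = 0x1301F (21 bits → U+1301F).

U+1301F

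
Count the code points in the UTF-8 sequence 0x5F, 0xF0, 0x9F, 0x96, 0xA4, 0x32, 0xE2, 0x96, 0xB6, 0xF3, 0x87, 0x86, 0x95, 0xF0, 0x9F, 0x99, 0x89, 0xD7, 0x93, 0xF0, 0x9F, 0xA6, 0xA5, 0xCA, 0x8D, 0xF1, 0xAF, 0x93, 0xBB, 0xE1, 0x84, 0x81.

Byte at offset 0: 0x5F = 01011111 → 1-byte char (#1). Advance 1.
Byte at offset 1: 0xF0 = 11110000 → 4-byte char (#2). Advance 4.
Byte at offset 5: 0x32 = 00110010 → 1-byte char (#3). Advance 1.
Byte at offset 6: 0xE2 = 11100010 → 3-byte char (#4). Advance 3.
Byte at offset 9: 0xF3 = 11110011 → 4-byte char (#5). Advance 4.
Byte at offset 13: 0xF0 = 11110000 → 4-byte char (#6). Advance 4.
Byte at offset 17: 0xD7 = 11010111 → 2-byte char (#7). Advance 2.
Byte at offset 19: 0xF0 = 11110000 → 4-byte char (#8). Advance 4.
Byte at offset 23: 0xCA = 11001010 → 2-byte char (#9). Advance 2.
Byte at offset 25: 0xF1 = 11110001 → 4-byte char (#10). Advance 4.
Byte at offset 29: 0xE1 = 11100001 → 3-byte char (#11). Advance 3.
Reached end at offset 32 after 11 code points.

11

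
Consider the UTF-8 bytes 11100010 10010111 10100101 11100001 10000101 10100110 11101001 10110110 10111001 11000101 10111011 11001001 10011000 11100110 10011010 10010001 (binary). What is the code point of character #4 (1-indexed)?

U+017B

Offset 0: leading byte 0xE2 = 11100010 → 3-byte char #1 = E2 97 A5.
Offset 3: leading byte 0xE1 = 11100001 → 3-byte char #2 = E1 85 A6.
Offset 6: leading byte 0xE9 = 11101001 → 3-byte char #3 = E9 B6 B9.
Offset 9: leading byte 0xC5 = 11000101 → 2-byte char #4 = C5 BB.
Leading byte 0xC5 = 11000101 matches 110xxxxx → 2-byte sequence.
Byte 1: 0xC5 = 11000101, payload 00101 (5 bits).
Byte 2: 0xBB = 10111011 (10xxxxxx ✓), payload 111011.
Concatenate: 00101111011 = 0x17B (11 bits → U+017B).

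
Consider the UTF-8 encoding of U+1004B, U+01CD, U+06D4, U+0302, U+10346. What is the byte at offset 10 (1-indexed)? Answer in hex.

0x82

1-indexed offset 10 is 0-indexed offset 9.
U+1004B → 4-byte form F0 90 81 8B at offsets 0–3.
U+01CD → 2-byte form C7 8D at offsets 4–5.
U+06D4 → 2-byte form DB 94 at offsets 6–7.
U+0302 → 2-byte form CC 82 at offsets 8–9.
Offset 9 falls in char 4's range; it's byte 2 of CC 82 = 0x82.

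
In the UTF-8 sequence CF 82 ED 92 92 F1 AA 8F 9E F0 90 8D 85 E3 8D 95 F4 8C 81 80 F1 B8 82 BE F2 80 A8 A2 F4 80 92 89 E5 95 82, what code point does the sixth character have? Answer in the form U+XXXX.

Offset 0: leading byte 0xCF = 11001111 → 2-byte char #1 = CF 82.
Offset 2: leading byte 0xED = 11101101 → 3-byte char #2 = ED 92 92.
Offset 5: leading byte 0xF1 = 11110001 → 4-byte char #3 = F1 AA 8F 9E.
Offset 9: leading byte 0xF0 = 11110000 → 4-byte char #4 = F0 90 8D 85.
Offset 13: leading byte 0xE3 = 11100011 → 3-byte char #5 = E3 8D 95.
Offset 16: leading byte 0xF4 = 11110100 → 4-byte char #6 = F4 8C 81 80.
Leading byte 0xF4 = 11110100 matches 11110xxx → 4-byte sequence.
Byte 1: 0xF4 = 11110100, payload 100 (3 bits).
Byte 2: 0x8C = 10001100 (10xxxxxx ✓), payload 001100.
Byte 3: 0x81 = 10000001 (10xxxxxx ✓), payload 000001.
Byte 4: 0x80 = 10000000 (10xxxxxx ✓), payload 000000.
Concatenate: 100001100000001000000 = 0x10C040 (21 bits → U+10C040).

U+10C040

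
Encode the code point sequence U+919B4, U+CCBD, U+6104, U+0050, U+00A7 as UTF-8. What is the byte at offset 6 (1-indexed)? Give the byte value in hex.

1-indexed offset 6 is 0-indexed offset 5.
U+919B4 → 4-byte form F2 91 A6 B4 at offsets 0–3.
U+CCBD → 3-byte form EC B2 BD at offsets 4–6.
Offset 5 falls in char 2's range; it's byte 2 of EC B2 BD = 0xB2.

0xB2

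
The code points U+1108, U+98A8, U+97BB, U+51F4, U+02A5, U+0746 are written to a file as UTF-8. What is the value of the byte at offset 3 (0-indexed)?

U+1108 → 3-byte form E1 84 88 at offsets 0–2.
U+98A8 → 3-byte form E9 A2 A8 at offsets 3–5.
Offset 3 falls in char 2's range; it's byte 1 of E9 A2 A8 = 0xE9.

0xE9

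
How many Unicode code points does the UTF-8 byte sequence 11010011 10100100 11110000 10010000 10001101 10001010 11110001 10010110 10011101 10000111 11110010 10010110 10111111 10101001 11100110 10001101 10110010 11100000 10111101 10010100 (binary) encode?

6

Byte at offset 0: 0xD3 = 11010011 → 2-byte char (#1). Advance 2.
Byte at offset 2: 0xF0 = 11110000 → 4-byte char (#2). Advance 4.
Byte at offset 6: 0xF1 = 11110001 → 4-byte char (#3). Advance 4.
Byte at offset 10: 0xF2 = 11110010 → 4-byte char (#4). Advance 4.
Byte at offset 14: 0xE6 = 11100110 → 3-byte char (#5). Advance 3.
Byte at offset 17: 0xE0 = 11100000 → 3-byte char (#6). Advance 3.
Reached end at offset 20 after 6 code points.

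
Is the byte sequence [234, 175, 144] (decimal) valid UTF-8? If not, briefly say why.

valid

Leading byte 0xEA = 11101010 → 3-byte form.
Continuation bytes 0xAF=10101111, 0x90=10010000 all match 10xxxxxx.
Decoded value 0xABD0 is ≥ 0x800 (shortest form) and not a surrogate.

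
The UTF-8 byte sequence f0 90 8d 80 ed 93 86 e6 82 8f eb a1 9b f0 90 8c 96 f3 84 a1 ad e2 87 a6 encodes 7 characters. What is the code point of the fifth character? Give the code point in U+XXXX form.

Offset 0: leading byte 0xF0 = 11110000 → 4-byte char #1 = F0 90 8D 80.
Offset 4: leading byte 0xED = 11101101 → 3-byte char #2 = ED 93 86.
Offset 7: leading byte 0xE6 = 11100110 → 3-byte char #3 = E6 82 8F.
Offset 10: leading byte 0xEB = 11101011 → 3-byte char #4 = EB A1 9B.
Offset 13: leading byte 0xF0 = 11110000 → 4-byte char #5 = F0 90 8C 96.
Leading byte 0xF0 = 11110000 matches 11110xxx → 4-byte sequence.
Byte 1: 0xF0 = 11110000, payload 000 (3 bits).
Byte 2: 0x90 = 10010000 (10xxxxxx ✓), payload 010000.
Byte 3: 0x8C = 10001100 (10xxxxxx ✓), payload 001100.
Byte 4: 0x96 = 10010110 (10xxxxxx ✓), payload 010110.
Concatenate: 000010000001100010110 = 0x10316 (21 bits → U+10316).

U+10316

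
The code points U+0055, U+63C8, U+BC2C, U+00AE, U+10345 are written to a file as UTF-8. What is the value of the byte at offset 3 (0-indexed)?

U+0055 → 1-byte form 55 at offsets 0–0.
U+63C8 → 3-byte form E6 8F 88 at offsets 1–3.
Offset 3 falls in char 2's range; it's byte 3 of E6 8F 88 = 0x88.

0x88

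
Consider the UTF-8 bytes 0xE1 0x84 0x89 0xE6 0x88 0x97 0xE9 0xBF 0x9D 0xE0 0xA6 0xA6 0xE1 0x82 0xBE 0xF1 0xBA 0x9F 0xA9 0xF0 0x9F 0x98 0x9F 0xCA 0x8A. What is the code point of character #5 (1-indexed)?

Offset 0: leading byte 0xE1 = 11100001 → 3-byte char #1 = E1 84 89.
Offset 3: leading byte 0xE6 = 11100110 → 3-byte char #2 = E6 88 97.
Offset 6: leading byte 0xE9 = 11101001 → 3-byte char #3 = E9 BF 9D.
Offset 9: leading byte 0xE0 = 11100000 → 3-byte char #4 = E0 A6 A6.
Offset 12: leading byte 0xE1 = 11100001 → 3-byte char #5 = E1 82 BE.
Leading byte 0xE1 = 11100001 matches 1110xxxx → 3-byte sequence.
Byte 1: 0xE1 = 11100001, payload 0001 (4 bits).
Byte 2: 0x82 = 10000010 (10xxxxxx ✓), payload 000010.
Byte 3: 0xBE = 10111110 (10xxxxxx ✓), payload 111110.
Concatenate: 0001000010111110 = 0x10BE (16 bits → U+10BE).

U+10BE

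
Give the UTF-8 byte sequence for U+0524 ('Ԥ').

D4 A4

U+0524 = 0x524 = 1316 decimal. In range U+0080–U+07FF → 2-byte form: 110xxxxx 10xxxxxx.
Binary (11 bits): 10100100100.
Split 5+6: 10100 | 100100.
Byte 1: 11010100 = 0xD4.
Byte 2: 10100100 = 0xA4.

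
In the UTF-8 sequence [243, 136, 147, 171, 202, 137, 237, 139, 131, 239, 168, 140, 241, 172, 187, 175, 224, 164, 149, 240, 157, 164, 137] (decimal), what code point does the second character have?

Offset 0: leading byte 0xF3 = 11110011 → 4-byte char #1 = F3 88 93 AB.
Offset 4: leading byte 0xCA = 11001010 → 2-byte char #2 = CA 89.
Leading byte 0xCA = 11001010 matches 110xxxxx → 2-byte sequence.
Byte 1: 0xCA = 11001010, payload 01010 (5 bits).
Byte 2: 0x89 = 10001001 (10xxxxxx ✓), payload 001001.
Concatenate: 01010001001 = 0x289 (11 bits → U+0289).

U+0289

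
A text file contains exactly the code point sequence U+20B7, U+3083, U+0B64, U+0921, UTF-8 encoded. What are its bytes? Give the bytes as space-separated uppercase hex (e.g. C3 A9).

U+20B7: 3-byte form → E2 82 B7.
U+3083: 3-byte form → E3 82 83.
U+0B64: 3-byte form → E0 AD A4.
U+0921: 3-byte form → E0 A4 A1.
Concatenated (12 bytes): E2 82 B7 E3 82 83 E0 AD A4 E0 A4 A1.

E2 82 B7 E3 82 83 E0 AD A4 E0 A4 A1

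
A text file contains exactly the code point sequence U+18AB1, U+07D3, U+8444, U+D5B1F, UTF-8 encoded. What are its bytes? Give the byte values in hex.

U+18AB1: 4-byte form → F0 98 AA B1.
U+07D3: 2-byte form → DF 93.
U+8444: 3-byte form → E8 91 84.
U+D5B1F: 4-byte form → F3 95 AC 9F.
Concatenated (13 bytes): F0 98 AA B1 DF 93 E8 91 84 F3 95 AC 9F.

F0 98 AA B1 DF 93 E8 91 84 F3 95 AC 9F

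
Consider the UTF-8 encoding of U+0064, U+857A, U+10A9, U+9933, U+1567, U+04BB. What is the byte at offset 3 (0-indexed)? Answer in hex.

0xBA

U+0064 → 1-byte form 64 at offsets 0–0.
U+857A → 3-byte form E8 95 BA at offsets 1–3.
Offset 3 falls in char 2's range; it's byte 3 of E8 95 BA = 0xBA.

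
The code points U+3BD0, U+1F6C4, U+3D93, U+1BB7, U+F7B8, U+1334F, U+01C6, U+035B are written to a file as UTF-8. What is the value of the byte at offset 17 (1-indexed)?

0xF0

1-indexed offset 17 is 0-indexed offset 16.
U+3BD0 → 3-byte form E3 AF 90 at offsets 0–2.
U+1F6C4 → 4-byte form F0 9F 9B 84 at offsets 3–6.
U+3D93 → 3-byte form E3 B6 93 at offsets 7–9.
U+1BB7 → 3-byte form E1 AE B7 at offsets 10–12.
U+F7B8 → 3-byte form EF 9E B8 at offsets 13–15.
U+1334F → 4-byte form F0 93 8D 8F at offsets 16–19.
Offset 16 falls in char 6's range; it's byte 1 of F0 93 8D 8F = 0xF0.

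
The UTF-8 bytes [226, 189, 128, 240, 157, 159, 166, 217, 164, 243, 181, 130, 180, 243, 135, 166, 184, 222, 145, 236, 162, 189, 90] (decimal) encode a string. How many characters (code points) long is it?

8

Byte at offset 0: 0xE2 = 11100010 → 3-byte char (#1). Advance 3.
Byte at offset 3: 0xF0 = 11110000 → 4-byte char (#2). Advance 4.
Byte at offset 7: 0xD9 = 11011001 → 2-byte char (#3). Advance 2.
Byte at offset 9: 0xF3 = 11110011 → 4-byte char (#4). Advance 4.
Byte at offset 13: 0xF3 = 11110011 → 4-byte char (#5). Advance 4.
Byte at offset 17: 0xDE = 11011110 → 2-byte char (#6). Advance 2.
Byte at offset 19: 0xEC = 11101100 → 3-byte char (#7). Advance 3.
Byte at offset 22: 0x5A = 01011010 → 1-byte char (#8). Advance 1.
Reached end at offset 23 after 8 code points.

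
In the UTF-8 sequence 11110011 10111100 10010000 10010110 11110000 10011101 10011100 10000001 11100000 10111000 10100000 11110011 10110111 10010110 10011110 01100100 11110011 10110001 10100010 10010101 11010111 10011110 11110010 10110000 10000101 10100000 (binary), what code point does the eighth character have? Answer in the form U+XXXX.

Offset 0: leading byte 0xF3 = 11110011 → 4-byte char #1 = F3 BC 90 96.
Offset 4: leading byte 0xF0 = 11110000 → 4-byte char #2 = F0 9D 9C 81.
Offset 8: leading byte 0xE0 = 11100000 → 3-byte char #3 = E0 B8 A0.
Offset 11: leading byte 0xF3 = 11110011 → 4-byte char #4 = F3 B7 96 9E.
Offset 15: leading byte 0x64 = 01100100 → 1-byte char #5 = 64.
Offset 16: leading byte 0xF3 = 11110011 → 4-byte char #6 = F3 B1 A2 95.
Offset 20: leading byte 0xD7 = 11010111 → 2-byte char #7 = D7 9E.
Offset 22: leading byte 0xF2 = 11110010 → 4-byte char #8 = F2 B0 85 A0.
Leading byte 0xF2 = 11110010 matches 11110xxx → 4-byte sequence.
Byte 1: 0xF2 = 11110010, payload 010 (3 bits).
Byte 2: 0xB0 = 10110000 (10xxxxxx ✓), payload 110000.
Byte 3: 0x85 = 10000101 (10xxxxxx ✓), payload 000101.
Byte 4: 0xA0 = 10100000 (10xxxxxx ✓), payload 100000.
Concatenate: 010110000000101100000 = 0xB0160 (21 bits → U+B0160).

U+B0160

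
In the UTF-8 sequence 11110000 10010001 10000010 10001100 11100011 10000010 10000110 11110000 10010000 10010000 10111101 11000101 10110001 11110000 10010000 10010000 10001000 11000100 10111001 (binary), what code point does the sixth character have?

U+0139

Offset 0: leading byte 0xF0 = 11110000 → 4-byte char #1 = F0 91 82 8C.
Offset 4: leading byte 0xE3 = 11100011 → 3-byte char #2 = E3 82 86.
Offset 7: leading byte 0xF0 = 11110000 → 4-byte char #3 = F0 90 90 BD.
Offset 11: leading byte 0xC5 = 11000101 → 2-byte char #4 = C5 B1.
Offset 13: leading byte 0xF0 = 11110000 → 4-byte char #5 = F0 90 90 88.
Offset 17: leading byte 0xC4 = 11000100 → 2-byte char #6 = C4 B9.
Leading byte 0xC4 = 11000100 matches 110xxxxx → 2-byte sequence.
Byte 1: 0xC4 = 11000100, payload 00100 (5 bits).
Byte 2: 0xB9 = 10111001 (10xxxxxx ✓), payload 111001.
Concatenate: 00100111001 = 0x139 (11 bits → U+0139).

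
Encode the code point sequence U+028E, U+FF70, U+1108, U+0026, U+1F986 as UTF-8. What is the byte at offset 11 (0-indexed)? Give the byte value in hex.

0xA6

U+028E → 2-byte form CA 8E at offsets 0–1.
U+FF70 → 3-byte form EF BD B0 at offsets 2–4.
U+1108 → 3-byte form E1 84 88 at offsets 5–7.
U+0026 → 1-byte form 26 at offsets 8–8.
U+1F986 → 4-byte form F0 9F A6 86 at offsets 9–12.
Offset 11 falls in char 5's range; it's byte 3 of F0 9F A6 86 = 0xA6.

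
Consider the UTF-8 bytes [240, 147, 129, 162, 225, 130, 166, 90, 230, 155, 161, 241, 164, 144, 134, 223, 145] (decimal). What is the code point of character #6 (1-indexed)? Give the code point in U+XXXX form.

U+07D1

Offset 0: leading byte 0xF0 = 11110000 → 4-byte char #1 = F0 93 81 A2.
Offset 4: leading byte 0xE1 = 11100001 → 3-byte char #2 = E1 82 A6.
Offset 7: leading byte 0x5A = 01011010 → 1-byte char #3 = 5A.
Offset 8: leading byte 0xE6 = 11100110 → 3-byte char #4 = E6 9B A1.
Offset 11: leading byte 0xF1 = 11110001 → 4-byte char #5 = F1 A4 90 86.
Offset 15: leading byte 0xDF = 11011111 → 2-byte char #6 = DF 91.
Leading byte 0xDF = 11011111 matches 110xxxxx → 2-byte sequence.
Byte 1: 0xDF = 11011111, payload 11111 (5 bits).
Byte 2: 0x91 = 10010001 (10xxxxxx ✓), payload 010001.
Concatenate: 11111010001 = 0x7D1 (11 bits → U+07D1).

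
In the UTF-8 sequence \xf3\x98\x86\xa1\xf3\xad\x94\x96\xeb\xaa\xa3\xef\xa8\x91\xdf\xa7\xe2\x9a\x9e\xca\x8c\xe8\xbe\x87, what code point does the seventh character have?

Offset 0: leading byte 0xF3 = 11110011 → 4-byte char #1 = F3 98 86 A1.
Offset 4: leading byte 0xF3 = 11110011 → 4-byte char #2 = F3 AD 94 96.
Offset 8: leading byte 0xEB = 11101011 → 3-byte char #3 = EB AA A3.
Offset 11: leading byte 0xEF = 11101111 → 3-byte char #4 = EF A8 91.
Offset 14: leading byte 0xDF = 11011111 → 2-byte char #5 = DF A7.
Offset 16: leading byte 0xE2 = 11100010 → 3-byte char #6 = E2 9A 9E.
Offset 19: leading byte 0xCA = 11001010 → 2-byte char #7 = CA 8C.
Leading byte 0xCA = 11001010 matches 110xxxxx → 2-byte sequence.
Byte 1: 0xCA = 11001010, payload 01010 (5 bits).
Byte 2: 0x8C = 10001100 (10xxxxxx ✓), payload 001100.
Concatenate: 01010001100 = 0x28C (11 bits → U+028C).

U+028C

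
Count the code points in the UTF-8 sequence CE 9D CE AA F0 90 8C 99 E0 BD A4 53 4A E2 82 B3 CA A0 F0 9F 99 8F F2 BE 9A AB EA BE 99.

Byte at offset 0: 0xCE = 11001110 → 2-byte char (#1). Advance 2.
Byte at offset 2: 0xCE = 11001110 → 2-byte char (#2). Advance 2.
Byte at offset 4: 0xF0 = 11110000 → 4-byte char (#3). Advance 4.
Byte at offset 8: 0xE0 = 11100000 → 3-byte char (#4). Advance 3.
Byte at offset 11: 0x53 = 01010011 → 1-byte char (#5). Advance 1.
Byte at offset 12: 0x4A = 01001010 → 1-byte char (#6). Advance 1.
Byte at offset 13: 0xE2 = 11100010 → 3-byte char (#7). Advance 3.
Byte at offset 16: 0xCA = 11001010 → 2-byte char (#8). Advance 2.
Byte at offset 18: 0xF0 = 11110000 → 4-byte char (#9). Advance 4.
Byte at offset 22: 0xF2 = 11110010 → 4-byte char (#10). Advance 4.
Byte at offset 26: 0xEA = 11101010 → 3-byte char (#11). Advance 3.
Reached end at offset 29 after 11 code points.

11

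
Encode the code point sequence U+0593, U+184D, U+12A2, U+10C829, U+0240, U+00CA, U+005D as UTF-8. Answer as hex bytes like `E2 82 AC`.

U+0593: 2-byte form → D6 93.
U+184D: 3-byte form → E1 A1 8D.
U+12A2: 3-byte form → E1 8A A2.
U+10C829: 4-byte form → F4 8C A0 A9.
U+0240: 2-byte form → C9 80.
U+00CA: 2-byte form → C3 8A.
U+005D: 1-byte form → 5D.
Concatenated (17 bytes): D6 93 E1 A1 8D E1 8A A2 F4 8C A0 A9 C9 80 C3 8A 5D.

D6 93 E1 A1 8D E1 8A A2 F4 8C A0 A9 C9 80 C3 8A 5D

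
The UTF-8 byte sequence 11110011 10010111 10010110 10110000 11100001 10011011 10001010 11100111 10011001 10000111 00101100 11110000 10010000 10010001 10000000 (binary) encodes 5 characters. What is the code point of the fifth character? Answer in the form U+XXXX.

U+10440

Offset 0: leading byte 0xF3 = 11110011 → 4-byte char #1 = F3 97 96 B0.
Offset 4: leading byte 0xE1 = 11100001 → 3-byte char #2 = E1 9B 8A.
Offset 7: leading byte 0xE7 = 11100111 → 3-byte char #3 = E7 99 87.
Offset 10: leading byte 0x2C = 00101100 → 1-byte char #4 = 2C.
Offset 11: leading byte 0xF0 = 11110000 → 4-byte char #5 = F0 90 91 80.
Leading byte 0xF0 = 11110000 matches 11110xxx → 4-byte sequence.
Byte 1: 0xF0 = 11110000, payload 000 (3 bits).
Byte 2: 0x90 = 10010000 (10xxxxxx ✓), payload 010000.
Byte 3: 0x91 = 10010001 (10xxxxxx ✓), payload 010001.
Byte 4: 0x80 = 10000000 (10xxxxxx ✓), payload 000000.
Concatenate: 000010000010001000000 = 0x10440 (21 bits → U+10440).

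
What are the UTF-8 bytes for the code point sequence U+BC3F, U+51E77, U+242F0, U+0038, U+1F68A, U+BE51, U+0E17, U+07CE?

EB B0 BF F1 91 B9 B7 F0 A4 8B B0 38 F0 9F 9A 8A EB B9 91 E0 B8 97 DF 8E

U+BC3F: 3-byte form → EB B0 BF.
U+51E77: 4-byte form → F1 91 B9 B7.
U+242F0: 4-byte form → F0 A4 8B B0.
U+0038: 1-byte form → 38.
U+1F68A: 4-byte form → F0 9F 9A 8A.
U+BE51: 3-byte form → EB B9 91.
U+0E17: 3-byte form → E0 B8 97.
U+07CE: 2-byte form → DF 8E.
Concatenated (24 bytes): EB B0 BF F1 91 B9 B7 F0 A4 8B B0 38 F0 9F 9A 8A EB B9 91 E0 B8 97 DF 8E.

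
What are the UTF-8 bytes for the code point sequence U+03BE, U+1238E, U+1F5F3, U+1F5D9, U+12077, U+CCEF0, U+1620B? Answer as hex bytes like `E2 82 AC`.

CE BE F0 92 8E 8E F0 9F 97 B3 F0 9F 97 99 F0 92 81 B7 F3 8C BB B0 F0 96 88 8B

U+03BE: 2-byte form → CE BE.
U+1238E: 4-byte form → F0 92 8E 8E.
U+1F5F3: 4-byte form → F0 9F 97 B3.
U+1F5D9: 4-byte form → F0 9F 97 99.
U+12077: 4-byte form → F0 92 81 B7.
U+CCEF0: 4-byte form → F3 8C BB B0.
U+1620B: 4-byte form → F0 96 88 8B.
Concatenated (26 bytes): CE BE F0 92 8E 8E F0 9F 97 B3 F0 9F 97 99 F0 92 81 B7 F3 8C BB B0 F0 96 88 8B.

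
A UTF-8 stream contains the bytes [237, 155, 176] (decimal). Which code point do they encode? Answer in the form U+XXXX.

Leading byte 0xED = 11101101 matches 1110xxxx → 3-byte sequence.
Byte 1: 0xED = 11101101, payload 1101 (4 bits).
Byte 2: 0x9B = 10011011 (10xxxxxx ✓), payload 011011.
Byte 3: 0xB0 = 10110000 (10xxxxxx ✓), payload 110000.
Concatenate: 1101011011110000 = 0xD6F0 (16 bits → U+D6F0).

U+D6F0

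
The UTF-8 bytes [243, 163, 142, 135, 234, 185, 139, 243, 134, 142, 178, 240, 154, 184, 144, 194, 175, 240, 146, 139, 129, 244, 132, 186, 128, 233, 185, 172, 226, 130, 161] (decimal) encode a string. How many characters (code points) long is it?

9

Byte at offset 0: 0xF3 = 11110011 → 4-byte char (#1). Advance 4.
Byte at offset 4: 0xEA = 11101010 → 3-byte char (#2). Advance 3.
Byte at offset 7: 0xF3 = 11110011 → 4-byte char (#3). Advance 4.
Byte at offset 11: 0xF0 = 11110000 → 4-byte char (#4). Advance 4.
Byte at offset 15: 0xC2 = 11000010 → 2-byte char (#5). Advance 2.
Byte at offset 17: 0xF0 = 11110000 → 4-byte char (#6). Advance 4.
Byte at offset 21: 0xF4 = 11110100 → 4-byte char (#7). Advance 4.
Byte at offset 25: 0xE9 = 11101001 → 3-byte char (#8). Advance 3.
Byte at offset 28: 0xE2 = 11100010 → 3-byte char (#9). Advance 3.
Reached end at offset 31 after 9 code points.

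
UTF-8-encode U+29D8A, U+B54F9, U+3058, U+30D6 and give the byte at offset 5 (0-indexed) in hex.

0xB5

U+29D8A → 4-byte form F0 A9 B6 8A at offsets 0–3.
U+B54F9 → 4-byte form F2 B5 93 B9 at offsets 4–7.
Offset 5 falls in char 2's range; it's byte 2 of F2 B5 93 B9 = 0xB5.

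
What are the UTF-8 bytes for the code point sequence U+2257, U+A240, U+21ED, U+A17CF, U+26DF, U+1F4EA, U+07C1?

E2 89 97 EA 89 80 E2 87 AD F2 A1 9F 8F E2 9B 9F F0 9F 93 AA DF 81

U+2257: 3-byte form → E2 89 97.
U+A240: 3-byte form → EA 89 80.
U+21ED: 3-byte form → E2 87 AD.
U+A17CF: 4-byte form → F2 A1 9F 8F.
U+26DF: 3-byte form → E2 9B 9F.
U+1F4EA: 4-byte form → F0 9F 93 AA.
U+07C1: 2-byte form → DF 81.
Concatenated (22 bytes): E2 89 97 EA 89 80 E2 87 AD F2 A1 9F 8F E2 9B 9F F0 9F 93 AA DF 81.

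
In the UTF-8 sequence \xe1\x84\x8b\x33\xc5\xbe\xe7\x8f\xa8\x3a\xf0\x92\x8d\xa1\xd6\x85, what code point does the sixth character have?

U+12361

Offset 0: leading byte 0xE1 = 11100001 → 3-byte char #1 = E1 84 8B.
Offset 3: leading byte 0x33 = 00110011 → 1-byte char #2 = 33.
Offset 4: leading byte 0xC5 = 11000101 → 2-byte char #3 = C5 BE.
Offset 6: leading byte 0xE7 = 11100111 → 3-byte char #4 = E7 8F A8.
Offset 9: leading byte 0x3A = 00111010 → 1-byte char #5 = 3A.
Offset 10: leading byte 0xF0 = 11110000 → 4-byte char #6 = F0 92 8D A1.
Leading byte 0xF0 = 11110000 matches 11110xxx → 4-byte sequence.
Byte 1: 0xF0 = 11110000, payload 000 (3 bits).
Byte 2: 0x92 = 10010010 (10xxxxxx ✓), payload 010010.
Byte 3: 0x8D = 10001101 (10xxxxxx ✓), payload 001101.
Byte 4: 0xA1 = 10100001 (10xxxxxx ✓), payload 100001.
Concatenate: 000010010001101100001 = 0x12361 (21 bits → U+12361).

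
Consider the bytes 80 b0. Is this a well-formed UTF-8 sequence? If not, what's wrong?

invalid (continuation byte with no leading byte)

Byte 0x80 = 10000000 has the form 10xxxxxx — a continuation byte — but there is no preceding leading byte.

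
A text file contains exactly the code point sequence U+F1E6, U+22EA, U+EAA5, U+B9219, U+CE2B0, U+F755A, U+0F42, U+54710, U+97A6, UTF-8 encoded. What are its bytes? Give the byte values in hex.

EF 87 A6 E2 8B AA EE AA A5 F2 B9 88 99 F3 8E 8A B0 F3 B7 95 9A E0 BD 82 F1 94 9C 90 E9 9E A6

U+F1E6: 3-byte form → EF 87 A6.
U+22EA: 3-byte form → E2 8B AA.
U+EAA5: 3-byte form → EE AA A5.
U+B9219: 4-byte form → F2 B9 88 99.
U+CE2B0: 4-byte form → F3 8E 8A B0.
U+F755A: 4-byte form → F3 B7 95 9A.
U+0F42: 3-byte form → E0 BD 82.
U+54710: 4-byte form → F1 94 9C 90.
U+97A6: 3-byte form → E9 9E A6.
Concatenated (31 bytes): EF 87 A6 E2 8B AA EE AA A5 F2 B9 88 99 F3 8E 8A B0 F3 B7 95 9A E0 BD 82 F1 94 9C 90 E9 9E A6.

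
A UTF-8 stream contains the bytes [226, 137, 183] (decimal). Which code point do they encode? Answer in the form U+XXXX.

Leading byte 0xE2 = 11100010 matches 1110xxxx → 3-byte sequence.
Byte 1: 0xE2 = 11100010, payload 0010 (4 bits).
Byte 2: 0x89 = 10001001 (10xxxxxx ✓), payload 001001.
Byte 3: 0xB7 = 10110111 (10xxxxxx ✓), payload 110111.
Concatenate: 0010001001110111 = 0x2277 (16 bits → U+2277).

U+2277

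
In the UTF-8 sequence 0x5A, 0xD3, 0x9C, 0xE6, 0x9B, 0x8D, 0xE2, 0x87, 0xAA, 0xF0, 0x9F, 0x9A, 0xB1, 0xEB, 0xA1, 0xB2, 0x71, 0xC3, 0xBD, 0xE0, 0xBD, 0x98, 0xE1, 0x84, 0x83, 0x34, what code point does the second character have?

Offset 0: leading byte 0x5A = 01011010 → 1-byte char #1 = 5A.
Offset 1: leading byte 0xD3 = 11010011 → 2-byte char #2 = D3 9C.
Leading byte 0xD3 = 11010011 matches 110xxxxx → 2-byte sequence.
Byte 1: 0xD3 = 11010011, payload 10011 (5 bits).
Byte 2: 0x9C = 10011100 (10xxxxxx ✓), payload 011100.
Concatenate: 10011011100 = 0x4DC (11 bits → U+04DC).

U+04DC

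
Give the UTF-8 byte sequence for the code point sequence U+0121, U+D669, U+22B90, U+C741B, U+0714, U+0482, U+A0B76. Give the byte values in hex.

U+0121: 2-byte form → C4 A1.
U+D669: 3-byte form → ED 99 A9.
U+22B90: 4-byte form → F0 A2 AE 90.
U+C741B: 4-byte form → F3 87 90 9B.
U+0714: 2-byte form → DC 94.
U+0482: 2-byte form → D2 82.
U+A0B76: 4-byte form → F2 A0 AD B6.
Concatenated (21 bytes): C4 A1 ED 99 A9 F0 A2 AE 90 F3 87 90 9B DC 94 D2 82 F2 A0 AD B6.

C4 A1 ED 99 A9 F0 A2 AE 90 F3 87 90 9B DC 94 D2 82 F2 A0 AD B6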